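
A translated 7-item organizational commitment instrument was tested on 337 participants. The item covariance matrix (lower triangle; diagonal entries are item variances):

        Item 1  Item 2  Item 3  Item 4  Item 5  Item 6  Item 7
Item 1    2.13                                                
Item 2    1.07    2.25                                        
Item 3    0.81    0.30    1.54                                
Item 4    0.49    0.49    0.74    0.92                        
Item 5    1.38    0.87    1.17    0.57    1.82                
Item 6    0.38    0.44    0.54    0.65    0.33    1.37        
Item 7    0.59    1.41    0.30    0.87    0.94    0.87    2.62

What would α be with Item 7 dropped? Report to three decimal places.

Remaining items: Item 1, Item 2, Item 3, Item 4, Item 5, Item 6 (k = 6).
ΣVar(i) = 2.13 + 2.25 + 1.54 + 0.92 + 1.82 + 1.37 = 10.03
total variance = 10.03 + 2 × 10.23 = 30.49
α (item deleted) = (6/5)·(1 − 10.03/30.49) = 0.805

α = 0.805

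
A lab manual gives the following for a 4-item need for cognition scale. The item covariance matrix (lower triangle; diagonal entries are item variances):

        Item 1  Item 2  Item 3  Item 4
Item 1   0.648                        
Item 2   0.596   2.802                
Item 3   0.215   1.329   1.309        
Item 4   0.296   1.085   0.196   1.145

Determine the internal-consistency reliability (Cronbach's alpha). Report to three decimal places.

Cronbach's alpha = 0.743

Σσᵢ² = 0.648 + 2.802 + 1.309 + 1.145 = 5.904
Sum of off-diagonal covariances = 3.717
total variance = 5.904 + 2 × 3.717 = 13.338
α = (k/(k−1))·(1 − Σσᵢ²/total variance) = (4/3)·(1 − 5.904/13.338) = 0.743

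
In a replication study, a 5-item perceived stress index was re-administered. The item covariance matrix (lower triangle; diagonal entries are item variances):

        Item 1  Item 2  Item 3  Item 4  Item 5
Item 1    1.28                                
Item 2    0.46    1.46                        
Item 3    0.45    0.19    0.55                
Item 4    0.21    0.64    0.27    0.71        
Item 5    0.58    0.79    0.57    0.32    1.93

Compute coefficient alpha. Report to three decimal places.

Σσᵢ² = 1.28 + 1.46 + 0.55 + 0.71 + 1.93 = 5.93
Sum of the distinct covariances = 4.48
Var(T) = 5.93 + 2 × 4.48 = 14.89
α = (k/(k−1))·(1 − Σσᵢ²/Var(T)) = (5/4)·(1 − 5.93/14.89) = 0.752

α = 0.752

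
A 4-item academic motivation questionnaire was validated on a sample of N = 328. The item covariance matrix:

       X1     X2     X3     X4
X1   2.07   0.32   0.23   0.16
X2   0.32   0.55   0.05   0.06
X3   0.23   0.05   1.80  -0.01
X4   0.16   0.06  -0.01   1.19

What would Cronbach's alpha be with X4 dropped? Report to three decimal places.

α = 0.320

Remaining items: X1, X2, X3 (k = 3).
sum of item variances = 2.07 + 0.55 + 1.80 = 4.42
Var(T) = 4.42 + 2 × 0.60 = 5.62
α (item deleted) = (3/2)·(1 − 4.42/5.62) = 0.320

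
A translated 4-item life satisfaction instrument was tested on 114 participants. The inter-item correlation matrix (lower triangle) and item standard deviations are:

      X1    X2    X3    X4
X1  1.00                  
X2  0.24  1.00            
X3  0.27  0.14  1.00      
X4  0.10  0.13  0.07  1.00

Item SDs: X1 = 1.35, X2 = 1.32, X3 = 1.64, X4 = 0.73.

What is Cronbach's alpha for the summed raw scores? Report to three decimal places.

α = 0.434

Σσ²ᵢ = 1.35² + 1.32² + 1.64² + 0.73² = 6.7874
Covariances σ_ij = r_ij · s_i · s_j:
  σ(X1,X2) = 0.24 × 1.35 × 1.32 = 0.4277
  σ(X1,X3) = 0.27 × 1.35 × 1.64 = 0.5978
  σ(X1,X4) = 0.10 × 1.35 × 0.73 = 0.0985
  σ(X2,X3) = 0.14 × 1.32 × 1.64 = 0.3031
  σ(X2,X4) = 0.13 × 1.32 × 0.73 = 0.1253
  σ(X3,X4) = 0.07 × 1.64 × 0.73 = 0.0838
σ²_T = Σσ²ᵢ + 2·Σσ_ij = 6.7874 + 2 × 1.6362 = 10.0598
α = (4/3)·(1 − 6.7874/10.0598) = 0.434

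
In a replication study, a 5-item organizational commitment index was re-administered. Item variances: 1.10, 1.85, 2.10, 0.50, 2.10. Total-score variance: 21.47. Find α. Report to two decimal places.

α = 0.80

Σσᵢ² = 1.10 + 1.85 + 2.10 + 0.50 + 2.10 = 7.65
α = (k/(k−1))·(1 − Σσᵢ²/σ²_total) = (5/4)·(1 − 7.65/21.47) = 0.80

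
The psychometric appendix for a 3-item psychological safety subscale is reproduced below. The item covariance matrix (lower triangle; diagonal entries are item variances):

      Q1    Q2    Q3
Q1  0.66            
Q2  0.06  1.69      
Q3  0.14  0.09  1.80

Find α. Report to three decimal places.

α = 0.184

Σσᵢ² = 0.66 + 1.69 + 1.80 = 4.15
Sum of the distinct covariances = 0.29
σ²_T = 4.15 + 2 × 0.29 = 4.73
α = (k/(k−1))·(1 − Σσᵢ²/σ²_T) = (3/2)·(1 − 4.15/4.73) = 0.184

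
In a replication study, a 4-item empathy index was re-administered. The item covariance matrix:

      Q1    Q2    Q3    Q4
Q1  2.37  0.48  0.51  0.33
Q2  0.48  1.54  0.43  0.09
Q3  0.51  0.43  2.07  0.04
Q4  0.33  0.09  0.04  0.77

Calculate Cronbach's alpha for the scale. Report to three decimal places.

Σσ²ᵢ = 2.37 + 1.54 + 2.07 + 0.77 = 6.75
Sum of off-diagonal covariances = 1.88
σ²_T = 6.75 + 2 × 1.88 = 10.51
α = (k/(k−1))·(1 − Σσ²ᵢ/σ²_T) = (4/3)·(1 − 6.75/10.51) = 0.477

α = 0.477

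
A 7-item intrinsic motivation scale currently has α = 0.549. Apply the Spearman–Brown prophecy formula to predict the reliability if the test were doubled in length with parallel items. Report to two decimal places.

Length factor m = 2
α' = m·α / (1 + (m−1)·α)
   = 2 × 0.549 / (1 + (2 − 1) × 0.549)
   = 1.0980 / 1.5490 = 0.71

predicted reliability = 0.71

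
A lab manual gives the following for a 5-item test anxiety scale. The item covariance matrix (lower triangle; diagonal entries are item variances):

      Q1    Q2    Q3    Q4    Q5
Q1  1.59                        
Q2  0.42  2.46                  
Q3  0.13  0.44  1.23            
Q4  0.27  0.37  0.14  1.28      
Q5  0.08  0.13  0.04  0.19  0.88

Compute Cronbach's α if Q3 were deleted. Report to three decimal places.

Cronbach's α = 0.426

Remaining items: Q1, Q2, Q4, Q5 (k = 4).
ΣVar(i) = 1.59 + 2.46 + 1.28 + 0.88 = 6.21
σ²_total = 6.21 + 2 × 1.46 = 9.13
α (item deleted) = (4/3)·(1 − 6.21/9.13) = 0.426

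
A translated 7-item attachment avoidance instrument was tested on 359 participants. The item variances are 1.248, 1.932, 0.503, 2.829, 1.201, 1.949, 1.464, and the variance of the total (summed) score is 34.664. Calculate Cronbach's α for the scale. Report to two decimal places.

Cronbach's α = 0.79

Σσᵢ² = 1.248 + 1.932 + 0.503 + 2.829 + 1.201 + 1.949 + 1.464 = 11.126
α = (k/(k−1))·(1 − Σσᵢ²/total variance) = (7/6)·(1 − 11.126/34.664) = 0.79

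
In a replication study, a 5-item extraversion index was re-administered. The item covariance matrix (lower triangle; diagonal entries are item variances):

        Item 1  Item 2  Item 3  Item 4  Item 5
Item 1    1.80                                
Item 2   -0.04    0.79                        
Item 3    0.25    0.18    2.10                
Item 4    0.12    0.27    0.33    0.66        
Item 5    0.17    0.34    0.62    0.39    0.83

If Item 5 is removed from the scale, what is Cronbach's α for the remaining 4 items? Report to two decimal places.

Cronbach's α = 0.39

Remaining items: Item 1, Item 2, Item 3, Item 4 (k = 4).
sum of item variances = 1.80 + 0.79 + 2.10 + 0.66 = 5.35
σ²_total = 5.35 + 2 × 1.11 = 7.57
α (item deleted) = (4/3)·(1 − 5.35/7.57) = 0.39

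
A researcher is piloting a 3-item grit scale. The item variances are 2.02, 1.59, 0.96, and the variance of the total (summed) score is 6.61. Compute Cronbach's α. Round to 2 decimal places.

Cronbach's α = 0.46

Σσ²ᵢ = 2.02 + 1.59 + 0.96 = 4.57
α = (k/(k−1))·(1 − Σσ²ᵢ/Var(T)) = (3/2)·(1 − 4.57/6.61) = 0.46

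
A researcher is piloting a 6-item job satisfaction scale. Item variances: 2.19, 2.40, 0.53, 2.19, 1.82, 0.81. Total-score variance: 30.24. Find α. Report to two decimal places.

Σσ²ᵢ = 2.19 + 2.40 + 0.53 + 2.19 + 1.82 + 0.81 = 9.94
α = (k/(k−1))·(1 − Σσ²ᵢ/total variance) = (6/5)·(1 − 9.94/30.24) = 0.81

α = 0.81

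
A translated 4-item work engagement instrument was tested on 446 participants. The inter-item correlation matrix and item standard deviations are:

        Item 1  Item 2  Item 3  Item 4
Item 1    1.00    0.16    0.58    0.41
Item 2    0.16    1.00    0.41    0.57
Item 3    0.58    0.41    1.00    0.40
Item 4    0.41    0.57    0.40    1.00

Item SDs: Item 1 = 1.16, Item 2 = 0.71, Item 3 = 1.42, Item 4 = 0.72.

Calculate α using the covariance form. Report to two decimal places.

Σσ²ᵢ = 1.16² + 0.71² + 1.42² + 0.72² = 4.3845
Covariances σ_ij = r_ij · s_i · s_j:
  σ(Item 1,Item 2) = 0.16 × 1.16 × 0.71 = 0.1318
  σ(Item 1,Item 3) = 0.58 × 1.16 × 1.42 = 0.9554
  σ(Item 1,Item 4) = 0.41 × 1.16 × 0.72 = 0.3424
  σ(Item 2,Item 3) = 0.41 × 0.71 × 1.42 = 0.4134
  σ(Item 2,Item 4) = 0.57 × 0.71 × 0.72 = 0.2914
  σ(Item 3,Item 4) = 0.40 × 1.42 × 0.72 = 0.4090
σ²_T = Σσ²ᵢ + 2·Σσ_ij = 4.3845 + 2 × 2.5434 = 9.4713
α = (4/3)·(1 − 4.3845/9.4713) = 0.72

α = 0.72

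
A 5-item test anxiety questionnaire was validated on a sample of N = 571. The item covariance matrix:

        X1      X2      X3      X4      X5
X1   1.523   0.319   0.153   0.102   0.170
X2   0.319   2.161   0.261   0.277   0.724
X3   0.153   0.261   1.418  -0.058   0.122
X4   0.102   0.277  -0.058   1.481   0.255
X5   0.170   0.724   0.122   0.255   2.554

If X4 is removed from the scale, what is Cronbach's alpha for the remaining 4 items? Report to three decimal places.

α = 0.418

Remaining items: X1, X2, X3, X5 (k = 4).
sum of item variances = 1.523 + 2.161 + 1.418 + 2.554 = 7.656
Var(T) = 7.656 + 2 × 1.749 = 11.154
α (item deleted) = (4/3)·(1 − 7.656/11.154) = 0.418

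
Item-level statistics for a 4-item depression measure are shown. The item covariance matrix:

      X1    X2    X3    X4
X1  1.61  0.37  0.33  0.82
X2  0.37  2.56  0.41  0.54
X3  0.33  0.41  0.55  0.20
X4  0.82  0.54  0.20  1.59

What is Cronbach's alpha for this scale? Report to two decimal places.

Cronbach's alpha = 0.61

Σσ²ᵢ = 1.61 + 2.56 + 0.55 + 1.59 = 6.31
Sum of the distinct covariances = 2.67
σ²_total = 6.31 + 2 × 2.67 = 11.65
α = (k/(k−1))·(1 − Σσ²ᵢ/σ²_total) = (4/3)·(1 − 6.31/11.65) = 0.61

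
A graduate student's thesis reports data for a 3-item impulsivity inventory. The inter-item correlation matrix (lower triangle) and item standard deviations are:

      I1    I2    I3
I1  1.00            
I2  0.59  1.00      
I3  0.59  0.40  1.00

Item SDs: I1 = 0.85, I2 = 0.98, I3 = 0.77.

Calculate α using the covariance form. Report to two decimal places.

Σσ²ᵢ = 0.85² + 0.98² + 0.77² = 2.2758
Covariances σ_ij = r_ij · s_i · s_j:
  σ(I1,I2) = 0.59 × 0.85 × 0.98 = 0.4915
  σ(I1,I3) = 0.59 × 0.85 × 0.77 = 0.3862
  σ(I2,I3) = 0.40 × 0.98 × 0.77 = 0.3018
σ²_T = Σσ²ᵢ + 2·Σσ_ij = 2.2758 + 2 × 1.1795 = 4.6348
α = (3/2)·(1 − 2.2758/4.6348) = 0.76

α = 0.76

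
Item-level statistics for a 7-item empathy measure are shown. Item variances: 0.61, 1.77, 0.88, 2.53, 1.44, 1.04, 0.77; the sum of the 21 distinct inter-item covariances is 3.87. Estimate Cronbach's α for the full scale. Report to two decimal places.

sum of item variances = 0.61 + 1.77 + 0.88 + 2.53 + 1.44 + 1.04 + 0.77 = 9.04
Sum of distinct covariances = 3.87
Var(T) = sum of item variances + 2·Σcov = 9.04 + 2 × 3.87 = 16.78
α = (7/6)·(1 − 9.04/16.78) = 0.54

α = 0.54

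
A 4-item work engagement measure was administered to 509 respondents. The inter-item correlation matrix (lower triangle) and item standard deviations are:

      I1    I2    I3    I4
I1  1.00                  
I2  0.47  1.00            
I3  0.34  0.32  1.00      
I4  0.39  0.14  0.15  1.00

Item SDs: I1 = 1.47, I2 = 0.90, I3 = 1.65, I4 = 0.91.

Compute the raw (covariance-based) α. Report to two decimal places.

Σσ²ᵢ = 1.47² + 0.90² + 1.65² + 0.91² = 6.5215
Covariances σ_ij = r_ij · s_i · s_j:
  σ(I1,I2) = 0.47 × 1.47 × 0.90 = 0.6218
  σ(I1,I3) = 0.34 × 1.47 × 1.65 = 0.8247
  σ(I1,I4) = 0.39 × 1.47 × 0.91 = 0.5217
  σ(I2,I3) = 0.32 × 0.90 × 1.65 = 0.4752
  σ(I2,I4) = 0.14 × 0.90 × 0.91 = 0.1147
  σ(I3,I4) = 0.15 × 1.65 × 0.91 = 0.2252
σ²_T = Σσ²ᵢ + 2·Σσ_ij = 6.5215 + 2 × 2.7833 = 12.0881
α = (4/3)·(1 − 6.5215/12.0881) = 0.61

α = 0.61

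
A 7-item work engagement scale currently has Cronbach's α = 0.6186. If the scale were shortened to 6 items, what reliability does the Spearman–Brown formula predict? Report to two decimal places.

Length factor m = 6/7 = 0.8571
α' = m·α / (1 − (1−m)·α)
   = 6/7 × 0.6186 / (1 − (1 − 6/7) × 0.6186)
   = 0.5302 / 0.9116 = 0.58

predicted reliability = 0.58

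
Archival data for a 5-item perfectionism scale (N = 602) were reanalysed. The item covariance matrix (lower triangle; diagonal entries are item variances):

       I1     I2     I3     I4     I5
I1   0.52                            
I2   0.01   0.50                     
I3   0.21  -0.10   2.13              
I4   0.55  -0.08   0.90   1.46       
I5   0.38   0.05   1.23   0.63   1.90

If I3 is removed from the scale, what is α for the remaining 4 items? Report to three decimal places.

α = 0.550

Remaining items: I1, I2, I4, I5 (k = 4).
Σσᵢ² = 0.52 + 0.50 + 1.46 + 1.90 = 4.38
σ²_total = 4.38 + 2 × 1.54 = 7.46
α (item deleted) = (4/3)·(1 − 4.38/7.46) = 0.550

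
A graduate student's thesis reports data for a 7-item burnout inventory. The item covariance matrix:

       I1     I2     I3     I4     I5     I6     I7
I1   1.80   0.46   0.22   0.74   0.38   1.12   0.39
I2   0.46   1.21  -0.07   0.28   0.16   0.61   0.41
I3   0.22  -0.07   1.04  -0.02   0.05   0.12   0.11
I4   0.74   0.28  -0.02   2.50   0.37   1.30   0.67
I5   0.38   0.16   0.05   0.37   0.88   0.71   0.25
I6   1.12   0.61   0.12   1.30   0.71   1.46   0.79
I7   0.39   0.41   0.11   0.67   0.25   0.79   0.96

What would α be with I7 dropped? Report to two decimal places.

Remaining items: I1, I2, I3, I4, I5, I6 (k = 6).
sum of item variances = 1.80 + 1.21 + 1.04 + 2.50 + 0.88 + 1.46 = 8.89
total variance = 8.89 + 2 × 6.43 = 21.75
α (item deleted) = (6/5)·(1 − 8.89/21.75) = 0.71

α = 0.71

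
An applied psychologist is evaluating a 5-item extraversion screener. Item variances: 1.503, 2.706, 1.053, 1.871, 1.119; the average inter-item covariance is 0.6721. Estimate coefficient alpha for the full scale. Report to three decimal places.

ΣVar(i) = 1.503 + 2.706 + 1.053 + 1.871 + 1.119 = 8.252
Sum of the 10 distinct covariances = 10 × 0.6721 = 6.7210
σ²_T = ΣVar(i) + 2·Σcov = 8.252 + 2 × 6.7210 = 21.6940
α = (5/4)·(1 − 8.252/21.6940) = 0.775

α = 0.775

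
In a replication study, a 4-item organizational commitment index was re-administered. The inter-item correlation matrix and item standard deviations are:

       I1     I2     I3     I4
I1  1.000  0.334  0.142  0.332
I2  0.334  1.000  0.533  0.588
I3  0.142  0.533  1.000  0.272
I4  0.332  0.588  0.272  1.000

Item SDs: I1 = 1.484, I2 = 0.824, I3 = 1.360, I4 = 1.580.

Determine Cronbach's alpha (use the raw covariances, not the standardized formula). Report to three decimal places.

Cronbach's alpha = 0.648

Σσ²ᵢ = 1.484² + 0.824² + 1.360² + 1.580² = 7.2272
Covariances σ_ij = r_ij · s_i · s_j:
  σ(I1,I2) = 0.334 × 1.484 × 0.824 = 0.4084
  σ(I1,I3) = 0.142 × 1.484 × 1.360 = 0.2866
  σ(I1,I4) = 0.332 × 1.484 × 1.580 = 0.7784
  σ(I2,I3) = 0.533 × 0.824 × 1.360 = 0.5973
  σ(I2,I4) = 0.588 × 0.824 × 1.580 = 0.7655
  σ(I3,I4) = 0.272 × 1.360 × 1.580 = 0.5845
σ²_T = Σσ²ᵢ + 2·Σσ_ij = 7.2272 + 2 × 3.4207 = 14.0686
α = (4/3)·(1 − 7.2272/14.0686) = 0.648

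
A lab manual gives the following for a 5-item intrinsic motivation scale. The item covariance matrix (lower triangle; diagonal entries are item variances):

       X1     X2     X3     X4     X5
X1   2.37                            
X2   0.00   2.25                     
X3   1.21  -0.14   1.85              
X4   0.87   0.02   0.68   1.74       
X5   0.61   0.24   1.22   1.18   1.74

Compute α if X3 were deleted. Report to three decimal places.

α = 0.559

Remaining items: X1, X2, X4, X5 (k = 4).
ΣVar(i) = 2.37 + 2.25 + 1.74 + 1.74 = 8.10
σ²_total = 8.10 + 2 × 2.92 = 13.94
α (item deleted) = (4/3)·(1 − 8.10/13.94) = 0.559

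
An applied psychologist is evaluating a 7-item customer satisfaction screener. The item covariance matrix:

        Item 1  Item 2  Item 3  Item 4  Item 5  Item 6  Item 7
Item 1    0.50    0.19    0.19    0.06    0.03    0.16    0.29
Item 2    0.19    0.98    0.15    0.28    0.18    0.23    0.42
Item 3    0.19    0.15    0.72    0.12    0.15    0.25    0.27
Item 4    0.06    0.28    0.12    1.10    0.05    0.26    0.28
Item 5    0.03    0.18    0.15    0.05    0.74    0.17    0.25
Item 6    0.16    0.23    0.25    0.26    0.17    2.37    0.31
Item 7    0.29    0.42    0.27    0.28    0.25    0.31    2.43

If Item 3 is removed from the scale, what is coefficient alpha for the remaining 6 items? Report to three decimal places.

Remaining items: Item 1, Item 2, Item 4, Item 5, Item 6, Item 7 (k = 6).
Σσ²ᵢ = 0.50 + 0.98 + 1.10 + 0.74 + 2.37 + 2.43 = 8.12
σ²_T = 8.12 + 2 × 3.16 = 14.44
α (item deleted) = (6/5)·(1 − 8.12/14.44) = 0.525

coefficient alpha = 0.525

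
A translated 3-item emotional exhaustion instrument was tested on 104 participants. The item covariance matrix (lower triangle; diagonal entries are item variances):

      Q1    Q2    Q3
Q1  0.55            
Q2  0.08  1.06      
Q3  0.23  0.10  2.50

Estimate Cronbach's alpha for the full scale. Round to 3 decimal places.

α = 0.249

Σσ²ᵢ = 0.55 + 1.06 + 2.50 = 4.11
Sum of the distinct covariances = 0.41
total variance = 4.11 + 2 × 0.41 = 4.93
α = (k/(k−1))·(1 − Σσ²ᵢ/total variance) = (3/2)·(1 − 4.11/4.93) = 0.249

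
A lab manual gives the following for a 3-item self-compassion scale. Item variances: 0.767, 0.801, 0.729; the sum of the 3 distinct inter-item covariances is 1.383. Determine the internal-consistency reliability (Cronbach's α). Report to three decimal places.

Σσᵢ² = 0.767 + 0.801 + 0.729 = 2.297
Sum of distinct covariances = 1.383
total variance = Σσᵢ² + 2·Σcov = 2.297 + 2 × 1.383 = 5.063
α = (3/2)·(1 − 2.297/5.063) = 0.819

Cronbach's α = 0.819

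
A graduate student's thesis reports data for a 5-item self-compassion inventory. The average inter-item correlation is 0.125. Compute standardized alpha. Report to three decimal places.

Standardized α = k·r̄ / (1 + (k−1)·r̄) = 5 × 0.125 / (1 + 4 × 0.125)
  = 0.6250 / 1.5000 = 0.417

α = 0.417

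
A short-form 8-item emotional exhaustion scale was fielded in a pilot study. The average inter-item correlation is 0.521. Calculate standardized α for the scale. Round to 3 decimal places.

Standardized α = k·r̄ / (1 + (k−1)·r̄) = 8 × 0.521 / (1 + 7 × 0.521)
  = 4.1680 / 4.6470 = 0.897

standardized α = 0.897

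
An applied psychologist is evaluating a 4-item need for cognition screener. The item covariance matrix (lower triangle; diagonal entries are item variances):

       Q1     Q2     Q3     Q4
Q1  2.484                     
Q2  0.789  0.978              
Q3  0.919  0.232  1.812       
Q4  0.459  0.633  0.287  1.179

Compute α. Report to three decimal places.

α = 0.676

sum of item variances = 2.484 + 0.978 + 1.812 + 1.179 = 6.453
Σ_{i<j} σ_ij = 3.319
Var(T) = 6.453 + 2 × 3.319 = 13.091
α = (k/(k−1))·(1 − sum of item variances/Var(T)) = (4/3)·(1 − 6.453/13.091) = 0.676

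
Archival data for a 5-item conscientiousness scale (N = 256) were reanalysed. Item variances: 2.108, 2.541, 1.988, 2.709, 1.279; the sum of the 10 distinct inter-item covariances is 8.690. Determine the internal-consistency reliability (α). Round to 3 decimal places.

α = 0.776

Σσ²ᵢ = 2.108 + 2.541 + 1.988 + 2.709 + 1.279 = 10.625
Sum of distinct covariances = 8.690
Var(T) = Σσ²ᵢ + 2·Σcov = 10.625 + 2 × 8.690 = 28.005
α = (5/4)·(1 − 10.625/28.005) = 0.776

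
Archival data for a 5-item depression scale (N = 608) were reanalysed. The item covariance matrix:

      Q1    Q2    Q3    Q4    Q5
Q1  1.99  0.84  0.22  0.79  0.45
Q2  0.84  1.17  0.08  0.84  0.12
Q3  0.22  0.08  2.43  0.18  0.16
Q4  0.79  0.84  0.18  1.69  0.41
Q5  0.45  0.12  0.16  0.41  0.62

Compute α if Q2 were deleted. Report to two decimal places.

α = 0.53

Remaining items: Q1, Q3, Q4, Q5 (k = 4).
Σσᵢ² = 1.99 + 2.43 + 1.69 + 0.62 = 6.73
total variance = 6.73 + 2 × 2.21 = 11.15
α (item deleted) = (4/3)·(1 − 6.73/11.15) = 0.53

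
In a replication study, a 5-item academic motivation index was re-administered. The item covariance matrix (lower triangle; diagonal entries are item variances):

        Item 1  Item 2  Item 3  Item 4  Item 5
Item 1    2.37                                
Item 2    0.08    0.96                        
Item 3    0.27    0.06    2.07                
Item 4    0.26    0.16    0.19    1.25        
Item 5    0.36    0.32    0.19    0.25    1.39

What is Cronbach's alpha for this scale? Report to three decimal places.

Cronbach's alpha = 0.434

sum of item variances = 2.37 + 0.96 + 2.07 + 1.25 + 1.39 = 8.04
Sum of off-diagonal covariances = 2.14
σ²_total = 8.04 + 2 × 2.14 = 12.32
α = (k/(k−1))·(1 − sum of item variances/σ²_total) = (5/4)·(1 − 8.04/12.32) = 0.434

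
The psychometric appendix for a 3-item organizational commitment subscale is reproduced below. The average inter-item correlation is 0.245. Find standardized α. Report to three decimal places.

standardized α = 0.493

Standardized α = k·r̄ / (1 + (k−1)·r̄) = 3 × 0.245 / (1 + 2 × 0.245)
  = 0.7350 / 1.4900 = 0.493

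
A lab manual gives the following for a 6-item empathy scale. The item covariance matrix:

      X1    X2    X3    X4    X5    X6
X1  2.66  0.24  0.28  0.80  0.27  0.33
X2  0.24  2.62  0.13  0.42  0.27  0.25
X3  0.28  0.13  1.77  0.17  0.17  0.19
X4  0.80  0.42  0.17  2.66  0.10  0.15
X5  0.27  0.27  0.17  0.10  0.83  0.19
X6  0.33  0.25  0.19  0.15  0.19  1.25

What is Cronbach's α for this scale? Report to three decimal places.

ΣVar(i) = 2.66 + 2.62 + 1.77 + 2.66 + 0.83 + 1.25 = 11.79
Sum of off-diagonal covariances = 3.96
σ²_T = 11.79 + 2 × 3.96 = 19.71
α = (k/(k−1))·(1 − ΣVar(i)/σ²_T) = (6/5)·(1 − 11.79/19.71) = 0.482

α = 0.482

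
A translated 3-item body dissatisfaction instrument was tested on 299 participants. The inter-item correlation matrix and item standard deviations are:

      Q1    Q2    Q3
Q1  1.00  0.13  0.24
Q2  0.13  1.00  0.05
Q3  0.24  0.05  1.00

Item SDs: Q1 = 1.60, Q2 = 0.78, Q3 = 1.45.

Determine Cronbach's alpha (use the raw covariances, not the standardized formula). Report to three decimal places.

Σσ²ᵢ = 1.60² + 0.78² + 1.45² = 5.2709
Covariances σ_ij = r_ij · s_i · s_j:
  σ(Q1,Q2) = 0.13 × 1.60 × 0.78 = 0.1622
  σ(Q1,Q3) = 0.24 × 1.60 × 1.45 = 0.5568
  σ(Q2,Q3) = 0.05 × 0.78 × 1.45 = 0.0566
σ²_T = Σσ²ᵢ + 2·Σσ_ij = 5.2709 + 2 × 0.7756 = 6.8221
α = (3/2)·(1 − 5.2709/6.8221) = 0.341

Cronbach's alpha = 0.341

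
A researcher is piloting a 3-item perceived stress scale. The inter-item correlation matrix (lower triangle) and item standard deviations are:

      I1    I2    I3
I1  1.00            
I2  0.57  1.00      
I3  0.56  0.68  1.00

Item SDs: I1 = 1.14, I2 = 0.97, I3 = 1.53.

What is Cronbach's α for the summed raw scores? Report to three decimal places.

α = 0.800

Σσ²ᵢ = 1.14² + 0.97² + 1.53² = 4.5814
Covariances σ_ij = r_ij · s_i · s_j:
  σ(I1,I2) = 0.57 × 1.14 × 0.97 = 0.6303
  σ(I1,I3) = 0.56 × 1.14 × 1.53 = 0.9768
  σ(I2,I3) = 0.68 × 0.97 × 1.53 = 1.0092
σ²_T = Σσ²ᵢ + 2·Σσ_ij = 4.5814 + 2 × 2.6163 = 9.8140
α = (3/2)·(1 − 4.5814/9.8140) = 0.800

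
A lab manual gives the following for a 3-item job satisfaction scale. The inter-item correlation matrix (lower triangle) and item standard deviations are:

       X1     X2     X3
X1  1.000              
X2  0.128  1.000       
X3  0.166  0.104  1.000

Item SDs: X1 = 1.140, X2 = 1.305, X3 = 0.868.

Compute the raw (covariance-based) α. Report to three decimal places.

α = 0.302

Σσ²ᵢ = 1.140² + 1.305² + 0.868² = 3.7560
Covariances σ_ij = r_ij · s_i · s_j:
  σ(X1,X2) = 0.128 × 1.140 × 1.305 = 0.1904
  σ(X1,X3) = 0.166 × 1.140 × 0.868 = 0.1643
  σ(X2,X3) = 0.104 × 1.305 × 0.868 = 0.1178
σ²_T = Σσ²ᵢ + 2·Σσ_ij = 3.7560 + 2 × 0.4725 = 4.7010
α = (3/2)·(1 − 3.7560/4.7010) = 0.302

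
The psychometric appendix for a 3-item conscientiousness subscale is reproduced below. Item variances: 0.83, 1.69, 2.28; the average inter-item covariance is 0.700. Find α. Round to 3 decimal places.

α = 0.700

sum of item variances = 0.83 + 1.69 + 2.28 = 4.80
Sum of the 3 distinct covariances = 3 × 0.700 = 2.100
Var(T) = sum of item variances + 2·Σcov = 4.80 + 2 × 2.100 = 9.000
α = (3/2)·(1 − 4.80/9.000) = 0.700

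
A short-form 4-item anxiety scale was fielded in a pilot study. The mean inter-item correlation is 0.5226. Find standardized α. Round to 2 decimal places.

Standardized α = k·r̄ / (1 + (k−1)·r̄) = 4 × 0.5226 / (1 + 3 × 0.5226)
  = 2.0904 / 2.5678 = 0.81

α = 0.81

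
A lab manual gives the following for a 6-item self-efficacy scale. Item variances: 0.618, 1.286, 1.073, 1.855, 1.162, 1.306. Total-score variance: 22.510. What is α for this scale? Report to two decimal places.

Σσ²ᵢ = 0.618 + 1.286 + 1.073 + 1.855 + 1.162 + 1.306 = 7.300
α = (k/(k−1))·(1 − Σσ²ᵢ/σ²_total) = (6/5)·(1 − 7.300/22.510) = 0.81

α = 0.81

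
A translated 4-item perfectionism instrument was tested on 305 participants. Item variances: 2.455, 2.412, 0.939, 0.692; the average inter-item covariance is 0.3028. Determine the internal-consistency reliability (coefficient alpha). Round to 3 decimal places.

Σσᵢ² = 2.455 + 2.412 + 0.939 + 0.692 = 6.498
Sum of the 6 distinct covariances = 6 × 0.3028 = 1.8168
σ²_T = Σσᵢ² + 2·Σcov = 6.498 + 2 × 1.8168 = 10.1316
α = (4/3)·(1 − 6.498/10.1316) = 0.478

α = 0.478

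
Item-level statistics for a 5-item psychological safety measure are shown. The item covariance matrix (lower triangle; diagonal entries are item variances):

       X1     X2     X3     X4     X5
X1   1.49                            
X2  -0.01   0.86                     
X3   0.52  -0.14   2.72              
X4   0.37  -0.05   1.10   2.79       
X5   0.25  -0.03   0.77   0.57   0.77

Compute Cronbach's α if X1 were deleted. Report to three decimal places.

Remaining items: X2, X3, X4, X5 (k = 4).
Σσ²ᵢ = 0.86 + 2.72 + 2.79 + 0.77 = 7.14
total variance = 7.14 + 2 × 2.22 = 11.58
α (item deleted) = (4/3)·(1 − 7.14/11.58) = 0.511

Cronbach's α = 0.511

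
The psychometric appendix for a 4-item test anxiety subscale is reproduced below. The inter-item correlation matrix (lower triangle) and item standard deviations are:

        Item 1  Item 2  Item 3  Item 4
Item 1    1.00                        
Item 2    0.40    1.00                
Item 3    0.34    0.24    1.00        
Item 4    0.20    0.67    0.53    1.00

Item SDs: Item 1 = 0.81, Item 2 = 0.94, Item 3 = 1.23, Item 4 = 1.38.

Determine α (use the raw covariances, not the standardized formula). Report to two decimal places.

Σσ²ᵢ = 0.81² + 0.94² + 1.23² + 1.38² = 4.9570
Covariances σ_ij = r_ij · s_i · s_j:
  σ(Item 1,Item 2) = 0.40 × 0.81 × 0.94 = 0.3046
  σ(Item 1,Item 3) = 0.34 × 0.81 × 1.23 = 0.3387
  σ(Item 1,Item 4) = 0.20 × 0.81 × 1.38 = 0.2236
  σ(Item 2,Item 3) = 0.24 × 0.94 × 1.23 = 0.2775
  σ(Item 2,Item 4) = 0.67 × 0.94 × 1.38 = 0.8691
  σ(Item 3,Item 4) = 0.53 × 1.23 × 1.38 = 0.8996
σ²_T = Σσ²ᵢ + 2·Σσ_ij = 4.9570 + 2 × 2.9131 = 10.7832
α = (4/3)·(1 − 4.9570/10.7832) = 0.72

α = 0.72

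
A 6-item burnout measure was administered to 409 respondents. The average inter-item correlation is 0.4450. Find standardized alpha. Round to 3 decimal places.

Standardized α = k·r̄ / (1 + (k−1)·r̄) = 6 × 0.4450 / (1 + 5 × 0.4450)
  = 2.6700 / 3.2250 = 0.828

standardized alpha = 0.828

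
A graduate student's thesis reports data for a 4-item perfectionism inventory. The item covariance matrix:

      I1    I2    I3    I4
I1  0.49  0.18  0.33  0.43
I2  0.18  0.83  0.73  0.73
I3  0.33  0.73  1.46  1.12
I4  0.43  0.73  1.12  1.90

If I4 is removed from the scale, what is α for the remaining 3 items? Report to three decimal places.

α = 0.707

Remaining items: I1, I2, I3 (k = 3).
Σσ²ᵢ = 0.49 + 0.83 + 1.46 = 2.78
total variance = 2.78 + 2 × 1.24 = 5.26
α (item deleted) = (3/2)·(1 − 2.78/5.26) = 0.707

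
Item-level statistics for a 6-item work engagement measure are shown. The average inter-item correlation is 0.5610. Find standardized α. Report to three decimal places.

standardized α = 0.885

Standardized α = k·r̄ / (1 + (k−1)·r̄) = 6 × 0.5610 / (1 + 5 × 0.5610)
  = 3.3660 / 3.8050 = 0.885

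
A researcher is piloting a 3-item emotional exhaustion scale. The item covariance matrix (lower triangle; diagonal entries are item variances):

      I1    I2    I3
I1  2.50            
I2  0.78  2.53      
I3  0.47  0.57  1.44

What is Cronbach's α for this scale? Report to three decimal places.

α = 0.540

ΣVar(i) = 2.50 + 2.53 + 1.44 = 6.47
Sum of off-diagonal covariances = 1.82
total variance = 6.47 + 2 × 1.82 = 10.11
α = (k/(k−1))·(1 − ΣVar(i)/total variance) = (3/2)·(1 − 6.47/10.11) = 0.540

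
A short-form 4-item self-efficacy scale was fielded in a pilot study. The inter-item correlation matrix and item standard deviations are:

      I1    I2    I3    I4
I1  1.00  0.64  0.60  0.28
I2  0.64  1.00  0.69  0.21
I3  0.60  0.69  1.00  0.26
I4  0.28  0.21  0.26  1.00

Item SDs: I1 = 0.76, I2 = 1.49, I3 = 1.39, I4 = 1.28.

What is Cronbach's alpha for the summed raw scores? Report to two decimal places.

Σσ²ᵢ = 0.76² + 1.49² + 1.39² + 1.28² = 6.3682
Covariances σ_ij = r_ij · s_i · s_j:
  σ(I1,I2) = 0.64 × 0.76 × 1.49 = 0.7247
  σ(I1,I3) = 0.60 × 0.76 × 1.39 = 0.6338
  σ(I1,I4) = 0.28 × 0.76 × 1.28 = 0.2724
  σ(I2,I3) = 0.69 × 1.49 × 1.39 = 1.4291
  σ(I2,I4) = 0.21 × 1.49 × 1.28 = 0.4005
  σ(I3,I4) = 0.26 × 1.39 × 1.28 = 0.4626
σ²_T = Σσ²ᵢ + 2·Σσ_ij = 6.3682 + 2 × 3.9231 = 14.2144
α = (4/3)·(1 − 6.3682/14.2144) = 0.74

α = 0.74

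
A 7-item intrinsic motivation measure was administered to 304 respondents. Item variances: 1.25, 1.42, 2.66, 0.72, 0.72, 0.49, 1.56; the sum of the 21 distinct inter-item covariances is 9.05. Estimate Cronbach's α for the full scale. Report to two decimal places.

sum of item variances = 1.25 + 1.42 + 2.66 + 0.72 + 0.72 + 0.49 + 1.56 = 8.82
Sum of distinct covariances = 9.05
total variance = sum of item variances + 2·Σcov = 8.82 + 2 × 9.05 = 26.92
α = (7/6)·(1 − 8.82/26.92) = 0.78

Cronbach's α = 0.78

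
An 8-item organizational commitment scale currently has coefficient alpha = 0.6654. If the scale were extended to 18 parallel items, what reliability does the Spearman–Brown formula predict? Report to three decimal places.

Length factor m = 18/8 = 2.2500
α' = m·α / (1 + (m−1)·α)
   = 18/8 × 0.6654 / (1 + (18/8 − 1) × 0.6654)
   = 1.4971 / 1.8317 = 0.817

predicted reliability = 0.817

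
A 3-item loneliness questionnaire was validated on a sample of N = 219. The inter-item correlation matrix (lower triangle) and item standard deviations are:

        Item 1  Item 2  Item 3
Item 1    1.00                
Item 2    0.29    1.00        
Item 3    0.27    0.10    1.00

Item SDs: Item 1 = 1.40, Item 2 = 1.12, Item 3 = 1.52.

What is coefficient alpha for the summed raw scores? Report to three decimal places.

Σσ²ᵢ = 1.40² + 1.12² + 1.52² = 5.5248
Covariances σ_ij = r_ij · s_i · s_j:
  σ(Item 1,Item 2) = 0.29 × 1.40 × 1.12 = 0.4547
  σ(Item 1,Item 3) = 0.27 × 1.40 × 1.52 = 0.5746
  σ(Item 2,Item 3) = 0.10 × 1.12 × 1.52 = 0.1702
σ²_T = Σσ²ᵢ + 2·Σσ_ij = 5.5248 + 2 × 1.1995 = 7.9238
α = (3/2)·(1 − 5.5248/7.9238) = 0.454

α = 0.454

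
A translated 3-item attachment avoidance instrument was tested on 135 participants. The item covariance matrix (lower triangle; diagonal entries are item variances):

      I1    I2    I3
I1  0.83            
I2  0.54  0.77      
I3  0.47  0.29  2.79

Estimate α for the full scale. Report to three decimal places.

ΣVar(i) = 0.83 + 0.77 + 2.79 = 4.39
Sum of off-diagonal covariances = 1.30
Var(T) = 4.39 + 2 × 1.30 = 6.99
α = (k/(k−1))·(1 − ΣVar(i)/Var(T)) = (3/2)·(1 − 4.39/6.99) = 0.558

α = 0.558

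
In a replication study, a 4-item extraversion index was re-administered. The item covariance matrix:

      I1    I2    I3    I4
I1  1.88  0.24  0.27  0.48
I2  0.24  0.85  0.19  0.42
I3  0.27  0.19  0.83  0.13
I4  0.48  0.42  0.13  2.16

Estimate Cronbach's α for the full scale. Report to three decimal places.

sum of item variances = 1.88 + 0.85 + 0.83 + 2.16 = 5.72
Sum of off-diagonal covariances = 1.73
σ²_total = 5.72 + 2 × 1.73 = 9.18
α = (k/(k−1))·(1 − sum of item variances/σ²_total) = (4/3)·(1 − 5.72/9.18) = 0.503

Cronbach's α = 0.503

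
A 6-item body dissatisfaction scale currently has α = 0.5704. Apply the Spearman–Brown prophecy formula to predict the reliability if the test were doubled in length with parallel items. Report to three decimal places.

Length factor m = 2
α' = m·α / (1 + (m−1)·α)
   = 2 × 0.5704 / (1 + (2 − 1) × 0.5704)
   = 1.1408 / 1.5704 = 0.726

predicted reliability = 0.726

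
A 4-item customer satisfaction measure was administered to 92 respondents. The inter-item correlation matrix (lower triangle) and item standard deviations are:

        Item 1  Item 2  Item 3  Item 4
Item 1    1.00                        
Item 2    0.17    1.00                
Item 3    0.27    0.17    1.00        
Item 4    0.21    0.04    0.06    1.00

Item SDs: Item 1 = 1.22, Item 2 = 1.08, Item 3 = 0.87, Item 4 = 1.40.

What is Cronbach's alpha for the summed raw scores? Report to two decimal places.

Cronbach's alpha = 0.40

Σσ²ᵢ = 1.22² + 1.08² + 0.87² + 1.40² = 5.3717
Covariances σ_ij = r_ij · s_i · s_j:
  σ(Item 1,Item 2) = 0.17 × 1.22 × 1.08 = 0.2240
  σ(Item 1,Item 3) = 0.27 × 1.22 × 0.87 = 0.2866
  σ(Item 1,Item 4) = 0.21 × 1.22 × 1.40 = 0.3587
  σ(Item 2,Item 3) = 0.17 × 1.08 × 0.87 = 0.1597
  σ(Item 2,Item 4) = 0.04 × 1.08 × 1.40 = 0.0605
  σ(Item 3,Item 4) = 0.06 × 0.87 × 1.40 = 0.0731
σ²_T = Σσ²ᵢ + 2·Σσ_ij = 5.3717 + 2 × 1.1626 = 7.6969
α = (4/3)·(1 − 5.3717/7.6969) = 0.40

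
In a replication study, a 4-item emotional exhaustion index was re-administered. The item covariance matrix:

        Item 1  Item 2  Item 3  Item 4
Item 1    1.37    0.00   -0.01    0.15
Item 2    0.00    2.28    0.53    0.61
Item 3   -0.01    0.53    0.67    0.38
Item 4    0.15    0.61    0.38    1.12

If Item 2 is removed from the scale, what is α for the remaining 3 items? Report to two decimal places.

Remaining items: Item 1, Item 3, Item 4 (k = 3).
Σσᵢ² = 1.37 + 0.67 + 1.12 = 3.16
total variance = 3.16 + 2 × 0.52 = 4.20
α (item deleted) = (3/2)·(1 − 3.16/4.20) = 0.37

α = 0.37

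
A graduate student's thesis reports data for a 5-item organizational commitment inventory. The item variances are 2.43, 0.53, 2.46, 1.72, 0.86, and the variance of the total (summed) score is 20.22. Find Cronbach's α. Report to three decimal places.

Σσ²ᵢ = 2.43 + 0.53 + 2.46 + 1.72 + 0.86 = 8.00
α = (k/(k−1))·(1 − Σσ²ᵢ/σ²_total) = (5/4)·(1 − 8.00/20.22) = 0.755

Cronbach's α = 0.755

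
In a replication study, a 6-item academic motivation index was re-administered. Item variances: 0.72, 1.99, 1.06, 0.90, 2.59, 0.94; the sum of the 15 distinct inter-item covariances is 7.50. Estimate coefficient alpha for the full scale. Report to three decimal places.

Σσ²ᵢ = 0.72 + 1.99 + 1.06 + 0.90 + 2.59 + 0.94 = 8.20
Sum of distinct covariances = 7.50
σ²_total = Σσ²ᵢ + 2·Σcov = 8.20 + 2 × 7.50 = 23.20
α = (6/5)·(1 − 8.20/23.20) = 0.776

coefficient alpha = 0.776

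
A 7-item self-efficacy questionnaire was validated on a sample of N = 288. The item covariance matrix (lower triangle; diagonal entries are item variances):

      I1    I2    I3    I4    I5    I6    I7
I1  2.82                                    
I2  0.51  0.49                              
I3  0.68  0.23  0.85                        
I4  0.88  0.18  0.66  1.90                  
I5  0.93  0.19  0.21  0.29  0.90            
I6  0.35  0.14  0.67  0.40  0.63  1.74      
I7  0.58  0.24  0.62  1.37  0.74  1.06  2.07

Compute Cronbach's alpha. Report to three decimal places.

Cronbach's alpha = 0.796

Σσᵢ² = 2.82 + 0.49 + 0.85 + 1.90 + 0.90 + 1.74 + 2.07 = 10.77
Sum of the distinct covariances = 11.56
σ²_total = 10.77 + 2 × 11.56 = 33.89
α = (k/(k−1))·(1 − Σσᵢ²/σ²_total) = (7/6)·(1 − 10.77/33.89) = 0.796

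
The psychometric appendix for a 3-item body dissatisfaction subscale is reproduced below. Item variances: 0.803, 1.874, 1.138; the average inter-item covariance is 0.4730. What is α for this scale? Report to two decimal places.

α = 0.64

sum of item variances = 0.803 + 1.874 + 1.138 = 3.815
Sum of the 3 distinct covariances = 3 × 0.4730 = 1.4190
Var(T) = sum of item variances + 2·Σcov = 3.815 + 2 × 1.4190 = 6.6530
α = (3/2)·(1 − 3.815/6.6530) = 0.64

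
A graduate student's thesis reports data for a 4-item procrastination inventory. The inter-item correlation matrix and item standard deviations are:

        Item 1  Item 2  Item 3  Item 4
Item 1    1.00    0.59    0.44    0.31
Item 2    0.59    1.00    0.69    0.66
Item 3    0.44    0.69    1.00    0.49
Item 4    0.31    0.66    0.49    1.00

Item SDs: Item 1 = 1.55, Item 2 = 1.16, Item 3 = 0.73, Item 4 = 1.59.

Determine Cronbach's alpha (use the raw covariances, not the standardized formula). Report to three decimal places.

Σσ²ᵢ = 1.55² + 1.16² + 0.73² + 1.59² = 6.8091
Covariances σ_ij = r_ij · s_i · s_j:
  σ(Item 1,Item 2) = 0.59 × 1.55 × 1.16 = 1.0608
  σ(Item 1,Item 3) = 0.44 × 1.55 × 0.73 = 0.4979
  σ(Item 1,Item 4) = 0.31 × 1.55 × 1.59 = 0.7640
  σ(Item 2,Item 3) = 0.69 × 1.16 × 0.73 = 0.5843
  σ(Item 2,Item 4) = 0.66 × 1.16 × 1.59 = 1.2173
  σ(Item 3,Item 4) = 0.49 × 0.73 × 1.59 = 0.5687
σ²_T = Σσ²ᵢ + 2·Σσ_ij = 6.8091 + 2 × 4.6930 = 16.1951
α = (4/3)·(1 − 6.8091/16.1951) = 0.773

α = 0.773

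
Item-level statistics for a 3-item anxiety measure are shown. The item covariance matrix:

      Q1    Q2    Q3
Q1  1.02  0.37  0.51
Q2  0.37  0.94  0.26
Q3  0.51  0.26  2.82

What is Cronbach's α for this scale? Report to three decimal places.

α = 0.484

sum of item variances = 1.02 + 0.94 + 2.82 = 4.78
Sum of off-diagonal covariances = 1.14
total variance = 4.78 + 2 × 1.14 = 7.06
α = (k/(k−1))·(1 − sum of item variances/total variance) = (3/2)·(1 − 4.78/7.06) = 0.484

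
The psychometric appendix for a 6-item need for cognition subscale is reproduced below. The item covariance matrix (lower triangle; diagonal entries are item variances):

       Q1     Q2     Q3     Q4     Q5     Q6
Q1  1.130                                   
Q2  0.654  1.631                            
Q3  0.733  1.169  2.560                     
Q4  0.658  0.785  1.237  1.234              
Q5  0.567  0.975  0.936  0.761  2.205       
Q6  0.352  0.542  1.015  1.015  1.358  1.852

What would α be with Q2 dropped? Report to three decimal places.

α = 0.822

Remaining items: Q1, Q3, Q4, Q5, Q6 (k = 5).
Σσᵢ² = 1.130 + 2.560 + 1.234 + 2.205 + 1.852 = 8.981
Var(T) = 8.981 + 2 × 8.632 = 26.245
α (item deleted) = (5/4)·(1 − 8.981/26.245) = 0.822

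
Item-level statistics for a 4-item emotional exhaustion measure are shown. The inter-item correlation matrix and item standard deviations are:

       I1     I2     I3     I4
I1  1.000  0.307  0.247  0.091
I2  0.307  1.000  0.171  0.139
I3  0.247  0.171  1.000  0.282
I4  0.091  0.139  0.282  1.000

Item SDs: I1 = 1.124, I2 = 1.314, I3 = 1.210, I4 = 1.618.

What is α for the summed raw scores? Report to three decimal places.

Σσ²ᵢ = 1.124² + 1.314² + 1.210² + 1.618² = 7.0720
Covariances σ_ij = r_ij · s_i · s_j:
  σ(I1,I2) = 0.307 × 1.124 × 1.314 = 0.4534
  σ(I1,I3) = 0.247 × 1.124 × 1.210 = 0.3359
  σ(I1,I4) = 0.091 × 1.124 × 1.618 = 0.1655
  σ(I2,I3) = 0.171 × 1.314 × 1.210 = 0.2719
  σ(I2,I4) = 0.139 × 1.314 × 1.618 = 0.2955
  σ(I3,I4) = 0.282 × 1.210 × 1.618 = 0.5521
σ²_T = Σσ²ᵢ + 2·Σσ_ij = 7.0720 + 2 × 2.0743 = 11.2206
α = (4/3)·(1 − 7.0720/11.2206) = 0.493

α = 0.493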